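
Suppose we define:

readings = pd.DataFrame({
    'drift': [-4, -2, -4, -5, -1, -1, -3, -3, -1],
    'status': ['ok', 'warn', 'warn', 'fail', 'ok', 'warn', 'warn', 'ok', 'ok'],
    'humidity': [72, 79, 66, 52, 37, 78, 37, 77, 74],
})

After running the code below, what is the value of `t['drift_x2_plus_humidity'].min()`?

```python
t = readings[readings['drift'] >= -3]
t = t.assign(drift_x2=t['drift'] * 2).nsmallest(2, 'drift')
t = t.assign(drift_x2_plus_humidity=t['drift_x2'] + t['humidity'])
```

filter rows where drift >= -3:
   drift status  humidity
1     -2   warn        79
4     -1     ok        37
5     -1   warn        78
6     -3   warn        37
7     -3     ok        77
8     -1     ok        74
add column drift_x2 = t['drift'] * 2:
   drift status  humidity  drift_x2
1     -2   warn        79        -4
4     -1     ok        37        -2
5     -1   warn        78        -2
6     -3   warn        37        -6
7     -3     ok        77        -6
8     -1     ok        74        -2
take 2 rows with smallest drift:
   drift status  humidity  drift_x2
6     -3   warn        37        -6
7     -3     ok        77        -6
add column drift_x2_plus_humidity = t['drift_x2'] + t['humidity']:
   drift status  humidity  drift_x2  drift_x2_plus_humidity
6     -3   warn        37        -6                      31
7     -3     ok        77        -6                      71
So min() = 31.

31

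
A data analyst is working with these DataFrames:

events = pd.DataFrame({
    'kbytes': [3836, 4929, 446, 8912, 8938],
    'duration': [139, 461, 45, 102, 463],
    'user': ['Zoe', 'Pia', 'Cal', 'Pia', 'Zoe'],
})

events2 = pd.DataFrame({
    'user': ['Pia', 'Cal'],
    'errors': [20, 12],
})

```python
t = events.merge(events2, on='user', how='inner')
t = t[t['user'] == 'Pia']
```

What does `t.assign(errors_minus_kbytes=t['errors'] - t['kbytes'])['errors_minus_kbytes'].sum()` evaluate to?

-13801

merge on 'user' (how='inner') → 3 rows:
   kbytes  duration user  errors
0    4929       461  Pia      20
1     446        45  Cal      12
2    8912       102  Pia      20
filter rows where user == 'Pia':
   kbytes  duration user  errors
0    4929       461  Pia      20
2    8912       102  Pia      20
add column errors_minus_kbytes = t['errors'] - t['kbytes']:
   kbytes  duration user  errors  errors_minus_kbytes
0    4929       461  Pia      20                -4909
2    8912       102  Pia      20                -8892
Finally, sum of column 'errors_minus_kbytes' = -13801.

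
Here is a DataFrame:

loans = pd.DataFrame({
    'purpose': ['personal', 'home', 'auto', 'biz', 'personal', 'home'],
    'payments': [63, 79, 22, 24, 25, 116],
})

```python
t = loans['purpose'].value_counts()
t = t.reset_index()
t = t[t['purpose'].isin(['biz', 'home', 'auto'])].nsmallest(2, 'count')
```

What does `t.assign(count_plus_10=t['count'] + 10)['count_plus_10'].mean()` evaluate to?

11.0

value_counts of purpose:
purpose
personal    2
home        2
auto        1
biz         1
Name: count, dtype: int64
reset_index():
    purpose  count
0  personal      2
1      home      2
2      auto      1
3       biz      1
filter rows where purpose in ['biz', 'home', 'auto']:
  purpose  count
1    home      2
2    auto      1
3     biz      1
take 2 rows with smallest count:
  purpose  count
2    auto      1
3     biz      1
add column count_plus_10 = t['count'] + 10:
  purpose  count  count_plus_10
2    auto      1             11
3     biz      1             11
mean of column 'count_plus_10' → 11.0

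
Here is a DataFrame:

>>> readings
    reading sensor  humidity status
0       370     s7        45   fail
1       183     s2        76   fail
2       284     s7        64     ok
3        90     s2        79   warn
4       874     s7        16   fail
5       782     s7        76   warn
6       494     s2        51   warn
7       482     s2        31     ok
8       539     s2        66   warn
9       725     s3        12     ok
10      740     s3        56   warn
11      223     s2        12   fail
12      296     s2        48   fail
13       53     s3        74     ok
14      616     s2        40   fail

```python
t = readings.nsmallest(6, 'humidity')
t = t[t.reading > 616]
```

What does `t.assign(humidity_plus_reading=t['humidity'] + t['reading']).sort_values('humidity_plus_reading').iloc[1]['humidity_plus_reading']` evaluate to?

890

take 6 rows with smallest humidity:
    reading sensor  humidity status
9       725     s3        12     ok
11      223     s2        12   fail
4       874     s7        16   fail
7       482     s2        31     ok
14      616     s2        40   fail
0       370     s7        45   fail
filter rows where reading > 616:
   reading sensor  humidity status
9      725     s3        12     ok
4      874     s7        16   fail
add column humidity_plus_reading = t['humidity'] + t['reading']:
   reading sensor  humidity status  humidity_plus_reading
9      725     s3        12     ok                    737
4      874     s7        16   fail                    890
sort by humidity_plus_reading:
   reading sensor  humidity status  humidity_plus_reading
9      725     s3        12     ok                    737
4      874     s7        16   fail                    890
Then the value at position 1, column 'humidity_plus_reading': 890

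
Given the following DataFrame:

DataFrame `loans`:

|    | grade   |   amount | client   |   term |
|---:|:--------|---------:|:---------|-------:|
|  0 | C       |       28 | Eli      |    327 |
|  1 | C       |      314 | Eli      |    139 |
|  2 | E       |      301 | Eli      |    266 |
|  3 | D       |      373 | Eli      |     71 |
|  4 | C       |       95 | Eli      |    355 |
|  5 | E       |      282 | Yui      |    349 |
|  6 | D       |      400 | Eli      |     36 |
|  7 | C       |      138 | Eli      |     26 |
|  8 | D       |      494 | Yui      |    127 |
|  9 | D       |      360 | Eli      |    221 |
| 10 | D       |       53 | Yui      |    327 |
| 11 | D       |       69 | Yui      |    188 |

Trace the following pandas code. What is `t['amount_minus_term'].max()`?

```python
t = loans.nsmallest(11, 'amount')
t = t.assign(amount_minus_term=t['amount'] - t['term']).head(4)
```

-119

take 11 rows with smallest amount:
   grade  amount client  term
0      C      28    Eli   327
10     D      53    Yui   327
11     D      69    Yui   188
4      C      95    Eli   355
7      C     138    Eli    26
5      E     282    Yui   349
2      E     301    Eli   266
1      C     314    Eli   139
9      D     360    Eli   221
3      D     373    Eli    71
6      D     400    Eli    36
add column amount_minus_term = t['amount'] - t['term']:
   grade  amount client  term  amount_minus_term
0      C      28    Eli   327               -299
10     D      53    Yui   327               -274
11     D      69    Yui   188               -119
4      C      95    Eli   355               -260
7      C     138    Eli    26                112
5      E     282    Yui   349                -67
2      E     301    Eli   266                 35
1      C     314    Eli   139                175
9      D     360    Eli   221                139
3      D     373    Eli    71                302
6      D     400    Eli    36                364
take first 4 rows:
   grade  amount client  term  amount_minus_term
0      C      28    Eli   327               -299
10     D      53    Yui   327               -274
11     D      69    Yui   188               -119
4      C      95    Eli   355               -260
Finally, max of column 'amount_minus_term' = -119.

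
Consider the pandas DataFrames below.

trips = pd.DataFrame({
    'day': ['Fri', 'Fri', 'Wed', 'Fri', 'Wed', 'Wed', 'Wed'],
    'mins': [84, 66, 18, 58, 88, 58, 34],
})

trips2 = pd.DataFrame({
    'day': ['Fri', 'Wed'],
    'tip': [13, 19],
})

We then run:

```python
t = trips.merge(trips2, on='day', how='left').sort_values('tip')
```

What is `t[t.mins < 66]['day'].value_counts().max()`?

3

merge on 'day' (how='left') → 7 rows:
   day  mins  tip
0  Fri    84   13
1  Fri    66   13
2  Wed    18   19
3  Fri    58   13
4  Wed    88   19
5  Wed    58   19
6  Wed    34   19
sort by tip:
   day  mins  tip
0  Fri    84   13
1  Fri    66   13
3  Fri    58   13
2  Wed    18   19
4  Wed    88   19
5  Wed    58   19
6  Wed    34   19
filter rows where mins < 66:
   day  mins  tip
3  Fri    58   13
2  Wed    18   19
5  Wed    58   19
6  Wed    34   19
value_counts of day:
day
Wed    3
Fri    1
Name: count, dtype: int64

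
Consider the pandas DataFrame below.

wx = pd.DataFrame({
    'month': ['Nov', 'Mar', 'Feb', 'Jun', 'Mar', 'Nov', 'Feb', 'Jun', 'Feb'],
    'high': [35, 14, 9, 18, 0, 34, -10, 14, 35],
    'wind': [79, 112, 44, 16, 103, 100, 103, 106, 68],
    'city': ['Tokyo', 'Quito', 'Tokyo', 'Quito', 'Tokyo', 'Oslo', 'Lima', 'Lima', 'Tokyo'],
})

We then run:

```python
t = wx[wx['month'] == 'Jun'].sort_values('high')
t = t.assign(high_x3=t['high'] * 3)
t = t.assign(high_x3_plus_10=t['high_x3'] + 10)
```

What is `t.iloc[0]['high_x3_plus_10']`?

filter rows where month == 'Jun':
  month  high  wind   city
3   Jun    18    16  Quito
7   Jun    14   106   Lima
sort by high:
  month  high  wind   city
7   Jun    14   106   Lima
3   Jun    18    16  Quito
add column high_x3 = t['high'] * 3:
  month  high  wind   city  high_x3
7   Jun    14   106   Lima       42
3   Jun    18    16  Quito       54
add column high_x3_plus_10 = t['high_x3'] + 10:
  month  high  wind   city  high_x3  high_x3_plus_10
7   Jun    14   106   Lima       42               52
3   Jun    18    16  Quito       54               64
Reading off the value at position 0, column 'high_x3_plus_10', we get 52.

52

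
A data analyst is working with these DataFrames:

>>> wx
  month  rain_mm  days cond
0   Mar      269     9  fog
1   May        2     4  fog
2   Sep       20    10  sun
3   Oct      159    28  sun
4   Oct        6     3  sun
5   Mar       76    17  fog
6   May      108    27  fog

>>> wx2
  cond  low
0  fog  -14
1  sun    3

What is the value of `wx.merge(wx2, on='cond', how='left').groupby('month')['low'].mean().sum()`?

-22.0

merge on 'cond' (how='left') → 7 rows:
  month  rain_mm  days cond  low
0   Mar      269     9  fog  -14
1   May        2     4  fog  -14
2   Sep       20    10  sun    3
3   Oct      159    28  sun    3
4   Oct        6     3  sun    3
5   Mar       76    17  fog  -14
6   May      108    27  fog  -14
group by month, mean of low:
month
Mar   -14.0
May   -14.0
Oct     3.0
Sep     3.0
Name: low, dtype: float64
The sum of the resulting series is -22.0.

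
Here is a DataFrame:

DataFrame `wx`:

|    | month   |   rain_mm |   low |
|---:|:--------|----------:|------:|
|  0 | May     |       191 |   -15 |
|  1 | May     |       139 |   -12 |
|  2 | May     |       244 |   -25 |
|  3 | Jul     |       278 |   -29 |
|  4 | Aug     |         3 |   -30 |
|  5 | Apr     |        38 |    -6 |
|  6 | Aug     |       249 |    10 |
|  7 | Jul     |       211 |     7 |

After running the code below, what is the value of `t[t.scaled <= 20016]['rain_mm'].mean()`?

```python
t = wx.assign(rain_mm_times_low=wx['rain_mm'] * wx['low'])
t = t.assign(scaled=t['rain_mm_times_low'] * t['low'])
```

97.75

add column rain_mm_times_low = wx['rain_mm'] * wx['low']:
  month  rain_mm  low  rain_mm_times_low
0   May      191  -15              -2865
1   May      139  -12              -1668
2   May      244  -25              -6100
3   Jul      278  -29              -8062
4   Aug        3  -30                -90
5   Apr       38   -6               -228
6   Aug      249   10               2490
7   Jul      211    7               1477
add column scaled = t['rain_mm_times_low'] * t['low']:
  month  rain_mm  low  rain_mm_times_low  scaled
0   May      191  -15              -2865   42975
1   May      139  -12              -1668   20016
2   May      244  -25              -6100  152500
3   Jul      278  -29              -8062  233798
4   Aug        3  -30                -90    2700
5   Apr       38   -6               -228    1368
6   Aug      249   10               2490   24900
7   Jul      211    7               1477   10339
filter rows where scaled <= 20016:
  month  rain_mm  low  rain_mm_times_low  scaled
1   May      139  -12              -1668   20016
4   Aug        3  -30                -90    2700
5   Apr       38   -6               -228    1368
7   Jul      211    7               1477   10339
So mean() = 97.75.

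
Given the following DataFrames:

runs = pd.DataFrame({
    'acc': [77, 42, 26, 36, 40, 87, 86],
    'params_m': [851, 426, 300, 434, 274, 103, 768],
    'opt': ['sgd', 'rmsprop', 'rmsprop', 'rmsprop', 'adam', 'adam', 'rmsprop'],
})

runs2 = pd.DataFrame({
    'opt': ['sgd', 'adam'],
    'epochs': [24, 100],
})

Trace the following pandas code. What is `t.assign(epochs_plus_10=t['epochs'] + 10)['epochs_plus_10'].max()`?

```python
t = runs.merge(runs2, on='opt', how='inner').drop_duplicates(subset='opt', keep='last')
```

merge on 'opt' (how='inner') → 3 rows:
   acc  params_m   opt  epochs
0   77       851   sgd      24
1   40       274  adam     100
2   87       103  adam     100
drop duplicate opt (keep=last):
   acc  params_m   opt  epochs
0   77       851   sgd      24
2   87       103  adam     100
add column epochs_plus_10 = t['epochs'] + 10:
   acc  params_m   opt  epochs  epochs_plus_10
0   77       851   sgd      24              34
2   87       103  adam     100             110
The max of column 'epochs_plus_10' is 110.

110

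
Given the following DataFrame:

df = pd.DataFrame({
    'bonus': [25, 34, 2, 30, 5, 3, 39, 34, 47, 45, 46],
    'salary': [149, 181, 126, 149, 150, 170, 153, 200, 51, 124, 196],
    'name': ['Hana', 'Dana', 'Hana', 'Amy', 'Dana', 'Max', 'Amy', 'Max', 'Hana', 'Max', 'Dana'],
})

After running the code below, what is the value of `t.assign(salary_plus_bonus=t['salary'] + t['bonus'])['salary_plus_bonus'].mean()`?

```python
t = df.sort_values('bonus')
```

178.090909091

sort by bonus:
    bonus  salary  name
2       2     126  Hana
5       3     170   Max
4       5     150  Dana
0      25     149  Hana
3      30     149   Amy
1      34     181  Dana
7      34     200   Max
6      39     153   Amy
9      45     124   Max
10     46     196  Dana
8      47      51  Hana
add column salary_plus_bonus = t['salary'] + t['bonus']:
    bonus  salary  name  salary_plus_bonus
2       2     126  Hana                128
5       3     170   Max                173
4       5     150  Dana                155
0      25     149  Hana                174
3      30     149   Amy                179
1      34     181  Dana                215
7      34     200   Max                234
6      39     153   Amy                192
9      45     124   Max                169
10     46     196  Dana                242
8      47      51  Hana                 98
Finally, mean of column 'salary_plus_bonus' = 178.090909091.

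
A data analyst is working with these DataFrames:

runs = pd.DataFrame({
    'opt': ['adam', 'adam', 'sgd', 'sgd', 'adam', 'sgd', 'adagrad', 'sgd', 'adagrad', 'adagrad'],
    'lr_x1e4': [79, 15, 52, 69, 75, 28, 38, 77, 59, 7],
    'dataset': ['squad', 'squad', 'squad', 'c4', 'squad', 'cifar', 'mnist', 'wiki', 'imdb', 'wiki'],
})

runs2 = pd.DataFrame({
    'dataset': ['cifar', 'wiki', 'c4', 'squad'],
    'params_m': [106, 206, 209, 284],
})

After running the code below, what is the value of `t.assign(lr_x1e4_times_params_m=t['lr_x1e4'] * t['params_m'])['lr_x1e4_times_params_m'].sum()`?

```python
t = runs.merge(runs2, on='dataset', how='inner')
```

merge on 'dataset' (how='inner') → 8 rows:
       opt  lr_x1e4 dataset  params_m
0     adam       79   squad       284
1     adam       15   squad       284
2      sgd       52   squad       284
3      sgd       69      c4       209
4     adam       75   squad       284
5      sgd       28   cifar       106
6      sgd       77    wiki       206
7  adagrad        7    wiki       206
add column lr_x1e4_times_params_m = t['lr_x1e4'] * t['params_m']:
       opt  lr_x1e4 dataset  params_m  lr_x1e4_times_params_m
0     adam       79   squad       284                   22436
1     adam       15   squad       284                    4260
2      sgd       52   squad       284                   14768
3      sgd       69      c4       209                   14421
4     adam       75   squad       284                   21300
5      sgd       28   cifar       106                    2968
6      sgd       77    wiki       206                   15862
7  adagrad        7    wiki       206                    1442
The sum of column 'lr_x1e4_times_params_m' is 97457.

97457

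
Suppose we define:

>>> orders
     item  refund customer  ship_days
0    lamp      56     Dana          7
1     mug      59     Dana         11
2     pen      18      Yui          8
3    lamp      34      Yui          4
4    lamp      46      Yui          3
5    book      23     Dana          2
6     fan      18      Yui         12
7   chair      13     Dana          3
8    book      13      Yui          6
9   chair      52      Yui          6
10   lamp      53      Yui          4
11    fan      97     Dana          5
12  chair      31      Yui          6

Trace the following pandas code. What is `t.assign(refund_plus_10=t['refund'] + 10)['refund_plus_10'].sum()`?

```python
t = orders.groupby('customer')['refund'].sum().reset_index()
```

533

group by customer, sum of refund:
customer
Dana    248
Yui     265
Name: refund, dtype: int64
reset_index():
  customer  refund
0     Dana     248
1      Yui     265
add column refund_plus_10 = t['refund'] + 10:
  customer  refund  refund_plus_10
0     Dana     248             258
1      Yui     265             275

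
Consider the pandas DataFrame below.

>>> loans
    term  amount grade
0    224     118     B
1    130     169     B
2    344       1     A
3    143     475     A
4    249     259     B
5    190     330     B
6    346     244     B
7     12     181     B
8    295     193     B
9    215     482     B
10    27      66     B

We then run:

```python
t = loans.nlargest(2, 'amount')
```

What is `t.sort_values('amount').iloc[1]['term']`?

215

take 2 rows with largest amount:
   term  amount grade
9   215     482     B
3   143     475     A
sort by amount:
   term  amount grade
3   143     475     A
9   215     482     B
Then the value at position 1, column 'term': 215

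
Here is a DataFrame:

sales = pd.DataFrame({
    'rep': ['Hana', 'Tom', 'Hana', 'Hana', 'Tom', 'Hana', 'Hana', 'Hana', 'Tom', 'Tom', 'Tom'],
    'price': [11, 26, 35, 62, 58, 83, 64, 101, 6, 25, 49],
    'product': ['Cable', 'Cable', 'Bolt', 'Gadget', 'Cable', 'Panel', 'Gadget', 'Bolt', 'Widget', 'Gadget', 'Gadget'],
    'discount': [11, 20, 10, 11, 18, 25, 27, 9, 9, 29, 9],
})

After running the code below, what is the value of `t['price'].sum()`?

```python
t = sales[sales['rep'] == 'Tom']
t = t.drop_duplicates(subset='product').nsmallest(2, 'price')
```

31

filter rows where rep == 'Tom':
    rep  price product  discount
1   Tom     26   Cable        20
4   Tom     58   Cable        18
8   Tom      6  Widget         9
9   Tom     25  Gadget        29
10  Tom     49  Gadget         9
drop duplicate product (keep=first):
   rep  price product  discount
1  Tom     26   Cable        20
8  Tom      6  Widget         9
9  Tom     25  Gadget        29
take 2 rows with smallest price:
   rep  price product  discount
8  Tom      6  Widget         9
9  Tom     25  Gadget        29
So sum() = 31.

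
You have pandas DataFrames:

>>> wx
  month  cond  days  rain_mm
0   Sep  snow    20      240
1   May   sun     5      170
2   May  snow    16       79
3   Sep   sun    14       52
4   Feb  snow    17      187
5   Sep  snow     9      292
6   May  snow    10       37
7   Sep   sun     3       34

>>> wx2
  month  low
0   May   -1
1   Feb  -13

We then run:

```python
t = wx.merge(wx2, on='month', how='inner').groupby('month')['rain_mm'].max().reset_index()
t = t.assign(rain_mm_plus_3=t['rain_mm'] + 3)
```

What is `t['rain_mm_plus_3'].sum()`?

363

merge on 'month' (how='inner') → 4 rows:
  month  cond  days  rain_mm  low
0   May   sun     5      170   -1
1   May  snow    16       79   -1
2   Feb  snow    17      187  -13
3   May  snow    10       37   -1
group by month, max of rain_mm:
month
Feb    187
May    170
Name: rain_mm, dtype: int64
reset_index():
  month  rain_mm
0   Feb      187
1   May      170
add column rain_mm_plus_3 = t['rain_mm'] + 3:
  month  rain_mm  rain_mm_plus_3
0   Feb      187             190
1   May      170             173
Taking the sum of column 'rain_mm_plus_3' gives 363.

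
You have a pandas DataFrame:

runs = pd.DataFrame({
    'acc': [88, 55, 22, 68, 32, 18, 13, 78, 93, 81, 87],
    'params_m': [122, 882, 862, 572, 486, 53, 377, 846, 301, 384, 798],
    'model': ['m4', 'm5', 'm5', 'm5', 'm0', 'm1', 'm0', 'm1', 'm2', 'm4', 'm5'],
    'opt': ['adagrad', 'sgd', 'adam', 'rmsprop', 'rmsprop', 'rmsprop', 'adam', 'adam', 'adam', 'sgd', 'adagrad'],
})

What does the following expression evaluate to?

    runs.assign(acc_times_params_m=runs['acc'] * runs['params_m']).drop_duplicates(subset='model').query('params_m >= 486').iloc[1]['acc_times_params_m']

15552

add column acc_times_params_m = runs['acc'] * runs['params_m']:
    acc  params_m model      opt  acc_times_params_m
0    88       122    m4  adagrad               10736
1    55       882    m5      sgd               48510
2    22       862    m5     adam               18964
3    68       572    m5  rmsprop               38896
4    32       486    m0  rmsprop               15552
5    18        53    m1  rmsprop                 954
6    13       377    m0     adam                4901
7    78       846    m1     adam               65988
8    93       301    m2     adam               27993
9    81       384    m4      sgd               31104
10   87       798    m5  adagrad               69426
drop duplicate model (keep=first):
   acc  params_m model      opt  acc_times_params_m
0   88       122    m4  adagrad               10736
1   55       882    m5      sgd               48510
4   32       486    m0  rmsprop               15552
5   18        53    m1  rmsprop                 954
8   93       301    m2     adam               27993
filter rows where params_m >= 486:
   acc  params_m model      opt  acc_times_params_m
1   55       882    m5      sgd               48510
4   32       486    m0  rmsprop               15552
So iloc[1]['acc_times_params_m'] = 15552.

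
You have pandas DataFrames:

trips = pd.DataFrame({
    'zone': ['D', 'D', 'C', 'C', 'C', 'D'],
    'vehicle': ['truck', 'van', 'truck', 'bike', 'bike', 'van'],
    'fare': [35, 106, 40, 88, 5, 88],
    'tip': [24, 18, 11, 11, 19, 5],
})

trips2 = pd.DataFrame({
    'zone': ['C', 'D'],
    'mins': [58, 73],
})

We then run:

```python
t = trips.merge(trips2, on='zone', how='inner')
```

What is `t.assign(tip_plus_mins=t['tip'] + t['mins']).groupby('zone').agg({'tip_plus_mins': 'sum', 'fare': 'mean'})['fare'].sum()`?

120.666666667

merge on 'zone' (how='inner') → 6 rows:
  zone vehicle  fare  tip  mins
0    D   truck    35   24    73
1    D     van   106   18    73
2    C   truck    40   11    58
3    C    bike    88   11    58
4    C    bike     5   19    58
5    D     van    88    5    73
add column tip_plus_mins = t['tip'] + t['mins']:
  zone vehicle  fare  tip  mins  tip_plus_mins
0    D   truck    35   24    73             97
1    D     van   106   18    73             91
2    C   truck    40   11    58             69
3    C    bike    88   11    58             69
4    C    bike     5   19    58             77
5    D     van    88    5    73             78
group by zone: sum(tip_plus_mins), mean(fare):
      tip_plus_mins       fare
zone                          
C               215  44.333333
D               266  76.333333
Then the sum of column 'fare': 120.666666667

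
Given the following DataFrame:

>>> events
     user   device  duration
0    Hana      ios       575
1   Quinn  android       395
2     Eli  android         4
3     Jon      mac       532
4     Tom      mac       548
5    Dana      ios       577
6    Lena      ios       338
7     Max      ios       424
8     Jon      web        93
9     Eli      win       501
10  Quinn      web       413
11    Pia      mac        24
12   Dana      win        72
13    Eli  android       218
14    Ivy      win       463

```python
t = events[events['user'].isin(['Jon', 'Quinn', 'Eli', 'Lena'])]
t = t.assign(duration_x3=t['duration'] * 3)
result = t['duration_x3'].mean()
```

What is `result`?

935.25

filter rows where user in ['Jon', 'Quinn', 'Eli', 'Lena']:
     user   device  duration
1   Quinn  android       395
2     Eli  android         4
3     Jon      mac       532
6    Lena      ios       338
8     Jon      web        93
9     Eli      win       501
10  Quinn      web       413
13    Eli  android       218
add column duration_x3 = t['duration'] * 3:
     user   device  duration  duration_x3
1   Quinn  android       395         1185
2     Eli  android         4           12
3     Jon      mac       532         1596
6    Lena      ios       338         1014
8     Jon      web        93          279
9     Eli      win       501         1503
10  Quinn      web       413         1239
13    Eli  android       218          654
Hence 935.25.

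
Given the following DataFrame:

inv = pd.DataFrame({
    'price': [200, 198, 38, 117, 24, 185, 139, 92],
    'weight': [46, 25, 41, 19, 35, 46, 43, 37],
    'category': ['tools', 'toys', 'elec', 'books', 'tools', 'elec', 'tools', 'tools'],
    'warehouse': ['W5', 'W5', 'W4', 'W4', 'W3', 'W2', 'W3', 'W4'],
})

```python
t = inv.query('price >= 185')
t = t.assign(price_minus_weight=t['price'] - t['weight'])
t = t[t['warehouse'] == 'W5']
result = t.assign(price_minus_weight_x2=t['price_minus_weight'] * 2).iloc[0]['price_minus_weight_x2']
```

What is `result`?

filter rows where price >= 185:
   price  weight category warehouse
0    200      46    tools        W5
1    198      25     toys        W5
5    185      46     elec        W2
add column price_minus_weight = t['price'] - t['weight']:
   price  weight category warehouse  price_minus_weight
0    200      46    tools        W5                 154
1    198      25     toys        W5                 173
5    185      46     elec        W2                 139
filter rows where warehouse == 'W5':
   price  weight category warehouse  price_minus_weight
0    200      46    tools        W5                 154
1    198      25     toys        W5                 173
add column price_minus_weight_x2 = t['price_minus_weight'] * 2:
   price  weight category warehouse  price_minus_weight  price_minus_weight_x2
0    200      46    tools        W5                 154                    308
1    198      25     toys        W5                 173                    346
Hence 308.

308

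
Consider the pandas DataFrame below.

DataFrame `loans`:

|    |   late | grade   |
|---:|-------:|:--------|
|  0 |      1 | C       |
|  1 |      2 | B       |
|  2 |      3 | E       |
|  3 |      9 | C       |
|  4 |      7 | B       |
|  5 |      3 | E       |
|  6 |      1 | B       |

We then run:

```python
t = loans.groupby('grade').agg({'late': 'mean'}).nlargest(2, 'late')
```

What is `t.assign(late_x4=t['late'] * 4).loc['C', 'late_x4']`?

group by grade, mean of late:
           late
grade          
B      3.333333
C      5.000000
E      3.000000
take 2 rows with largest late:
           late
grade          
C      5.000000
B      3.333333
add column late_x4 = t['late'] * 4:
           late    late_x4
grade                     
C      5.000000  20.000000
B      3.333333  13.333333
So loc['C', 'late_x4'] = 20.0.

20.0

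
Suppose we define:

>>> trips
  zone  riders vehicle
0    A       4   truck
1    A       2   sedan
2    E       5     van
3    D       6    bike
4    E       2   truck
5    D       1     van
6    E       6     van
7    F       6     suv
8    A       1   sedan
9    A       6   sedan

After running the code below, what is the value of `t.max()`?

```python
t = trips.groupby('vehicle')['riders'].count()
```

3

group by vehicle, count of riders:
vehicle
bike     1
sedan    3
suv      1
truck    2
van      3
Name: riders, dtype: int64
Finally, max of the resulting series = 3.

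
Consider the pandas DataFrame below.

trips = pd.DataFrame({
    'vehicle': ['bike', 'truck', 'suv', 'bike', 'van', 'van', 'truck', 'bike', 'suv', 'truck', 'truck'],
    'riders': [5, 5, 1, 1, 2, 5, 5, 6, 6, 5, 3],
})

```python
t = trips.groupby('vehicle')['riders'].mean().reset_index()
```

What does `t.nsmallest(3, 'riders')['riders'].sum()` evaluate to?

11.0

group by vehicle, mean of riders:
vehicle
bike     4.0
suv      3.5
truck    4.5
van      3.5
Name: riders, dtype: float64
reset_index():
  vehicle  riders
0    bike     4.0
1     suv     3.5
2   truck     4.5
3     van     3.5
take 3 rows with smallest riders:
  vehicle  riders
1     suv     3.5
3     van     3.5
0    bike     4.0
Reading off the sum of column 'riders', we get 11.0.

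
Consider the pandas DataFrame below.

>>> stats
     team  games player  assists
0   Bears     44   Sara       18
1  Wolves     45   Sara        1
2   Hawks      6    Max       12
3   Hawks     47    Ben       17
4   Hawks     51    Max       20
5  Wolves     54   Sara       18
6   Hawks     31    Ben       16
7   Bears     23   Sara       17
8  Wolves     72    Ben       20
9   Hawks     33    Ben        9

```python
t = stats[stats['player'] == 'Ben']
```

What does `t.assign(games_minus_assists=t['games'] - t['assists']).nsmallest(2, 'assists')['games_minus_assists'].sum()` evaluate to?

filter rows where player == 'Ben':
     team  games player  assists
3   Hawks     47    Ben       17
6   Hawks     31    Ben       16
8  Wolves     72    Ben       20
9   Hawks     33    Ben        9
add column games_minus_assists = t['games'] - t['assists']:
     team  games player  assists  games_minus_assists
3   Hawks     47    Ben       17                   30
6   Hawks     31    Ben       16                   15
8  Wolves     72    Ben       20                   52
9   Hawks     33    Ben        9                   24
take 2 rows with smallest assists:
    team  games player  assists  games_minus_assists
9  Hawks     33    Ben        9                   24
6  Hawks     31    Ben       16                   15
Hence 39.

39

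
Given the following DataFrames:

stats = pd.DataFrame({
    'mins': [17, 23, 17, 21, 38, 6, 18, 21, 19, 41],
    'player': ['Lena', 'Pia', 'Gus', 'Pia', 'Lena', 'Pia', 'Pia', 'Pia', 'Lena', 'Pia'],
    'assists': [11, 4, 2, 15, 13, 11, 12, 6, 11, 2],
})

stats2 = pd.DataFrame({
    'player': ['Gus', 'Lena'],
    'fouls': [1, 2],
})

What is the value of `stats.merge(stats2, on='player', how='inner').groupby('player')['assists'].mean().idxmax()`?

merge on 'player' (how='inner') → 4 rows:
   mins player  assists  fouls
0    17   Lena       11      2
1    17    Gus        2      1
2    38   Lena       13      2
3    19   Lena       11      2
group by player, mean of assists:
player
Gus      2.000000
Lena    11.666667
Name: assists, dtype: float64

Lena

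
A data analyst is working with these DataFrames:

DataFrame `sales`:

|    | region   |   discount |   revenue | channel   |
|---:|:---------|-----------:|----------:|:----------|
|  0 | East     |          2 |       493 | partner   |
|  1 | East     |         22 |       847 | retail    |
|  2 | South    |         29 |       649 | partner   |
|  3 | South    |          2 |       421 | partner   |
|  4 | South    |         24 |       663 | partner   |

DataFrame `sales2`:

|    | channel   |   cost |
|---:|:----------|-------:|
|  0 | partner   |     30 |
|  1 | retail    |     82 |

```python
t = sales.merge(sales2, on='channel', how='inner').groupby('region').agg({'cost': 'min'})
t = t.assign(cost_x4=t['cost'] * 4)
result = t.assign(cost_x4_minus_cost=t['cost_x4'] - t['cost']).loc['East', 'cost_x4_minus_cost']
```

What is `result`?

merge on 'channel' (how='inner') → 5 rows:
  region  discount  revenue  channel  cost
0   East         2      493  partner    30
1   East        22      847   retail    82
2  South        29      649  partner    30
3  South         2      421  partner    30
4  South        24      663  partner    30
group by region, min of cost:
        cost
region      
East      30
South     30
add column cost_x4 = t['cost'] * 4:
        cost  cost_x4
region               
East      30      120
South     30      120
add column cost_x4_minus_cost = t['cost_x4'] - t['cost']:
        cost  cost_x4  cost_x4_minus_cost
region                                   
East      30      120                  90
South     30      120                  90

90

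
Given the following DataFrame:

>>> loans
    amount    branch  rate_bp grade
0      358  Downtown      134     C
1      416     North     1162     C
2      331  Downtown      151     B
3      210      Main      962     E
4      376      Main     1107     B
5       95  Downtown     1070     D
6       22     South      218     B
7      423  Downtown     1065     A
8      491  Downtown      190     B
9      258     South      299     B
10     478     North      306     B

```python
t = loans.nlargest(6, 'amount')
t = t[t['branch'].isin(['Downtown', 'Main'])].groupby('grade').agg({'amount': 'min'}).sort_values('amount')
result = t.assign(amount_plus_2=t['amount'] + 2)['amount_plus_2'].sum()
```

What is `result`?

take 6 rows with largest amount:
    amount    branch  rate_bp grade
8      491  Downtown      190     B
10     478     North      306     B
7      423  Downtown     1065     A
1      416     North     1162     C
4      376      Main     1107     B
0      358  Downtown      134     C
filter rows where branch in ['Downtown', 'Main']:
   amount    branch  rate_bp grade
8     491  Downtown      190     B
7     423  Downtown     1065     A
4     376      Main     1107     B
0     358  Downtown      134     C
group by grade, min of amount:
       amount
grade        
A         423
B         376
C         358
sort by amount:
       amount
grade        
C         358
B         376
A         423
add column amount_plus_2 = t['amount'] + 2:
       amount  amount_plus_2
grade                       
C         358            360
B         376            378
A         423            425
Then the sum of column 'amount_plus_2': 1163

1163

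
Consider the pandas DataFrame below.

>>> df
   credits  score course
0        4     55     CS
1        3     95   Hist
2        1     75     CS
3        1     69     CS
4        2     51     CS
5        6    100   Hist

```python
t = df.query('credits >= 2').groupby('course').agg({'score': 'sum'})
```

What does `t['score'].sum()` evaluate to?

301

filter rows where credits >= 2:
   credits  score course
0        4     55     CS
1        3     95   Hist
4        2     51     CS
5        6    100   Hist
group by course, sum of score:
        score
course       
CS        106
Hist      195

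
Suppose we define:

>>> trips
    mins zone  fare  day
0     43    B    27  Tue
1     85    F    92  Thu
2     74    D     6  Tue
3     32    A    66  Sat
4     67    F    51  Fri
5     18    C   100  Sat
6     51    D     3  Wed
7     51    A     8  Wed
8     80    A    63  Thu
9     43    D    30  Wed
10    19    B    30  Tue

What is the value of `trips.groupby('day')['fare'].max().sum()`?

303

group by day, max of fare:
day
Fri     51
Sat    100
Thu     92
Tue     30
Wed     30
Name: fare, dtype: int64
Hence 303.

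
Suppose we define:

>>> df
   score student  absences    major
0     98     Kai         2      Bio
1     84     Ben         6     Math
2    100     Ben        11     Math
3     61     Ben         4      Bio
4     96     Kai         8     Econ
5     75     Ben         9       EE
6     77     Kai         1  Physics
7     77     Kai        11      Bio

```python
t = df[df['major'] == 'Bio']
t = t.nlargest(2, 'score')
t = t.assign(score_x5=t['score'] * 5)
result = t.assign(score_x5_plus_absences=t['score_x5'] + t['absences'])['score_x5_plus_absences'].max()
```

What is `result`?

492

filter rows where major == 'Bio':
   score student  absences major
0     98     Kai         2   Bio
3     61     Ben         4   Bio
7     77     Kai        11   Bio
take 2 rows with largest score:
   score student  absences major
0     98     Kai         2   Bio
7     77     Kai        11   Bio
add column score_x5 = t['score'] * 5:
   score student  absences major  score_x5
0     98     Kai         2   Bio       490
7     77     Kai        11   Bio       385
add column score_x5_plus_absences = t['score_x5'] + t['absences']:
   score student  absences major  score_x5  score_x5_plus_absences
0     98     Kai         2   Bio       490                     492
7     77     Kai        11   Bio       385                     396
max of column 'score_x5_plus_absences' → 492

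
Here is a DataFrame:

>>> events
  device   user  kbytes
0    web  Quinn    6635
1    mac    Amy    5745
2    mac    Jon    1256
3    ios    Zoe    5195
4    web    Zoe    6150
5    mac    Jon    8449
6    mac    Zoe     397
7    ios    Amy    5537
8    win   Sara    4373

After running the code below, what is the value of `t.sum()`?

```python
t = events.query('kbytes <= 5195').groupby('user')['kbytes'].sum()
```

filter rows where kbytes <= 5195:
  device  user  kbytes
2    mac   Jon    1256
3    ios   Zoe    5195
6    mac   Zoe     397
8    win  Sara    4373
group by user, sum of kbytes:
user
Jon     1256
Sara    4373
Zoe     5592
Name: kbytes, dtype: int64
The sum of the resulting series is 11221.

11221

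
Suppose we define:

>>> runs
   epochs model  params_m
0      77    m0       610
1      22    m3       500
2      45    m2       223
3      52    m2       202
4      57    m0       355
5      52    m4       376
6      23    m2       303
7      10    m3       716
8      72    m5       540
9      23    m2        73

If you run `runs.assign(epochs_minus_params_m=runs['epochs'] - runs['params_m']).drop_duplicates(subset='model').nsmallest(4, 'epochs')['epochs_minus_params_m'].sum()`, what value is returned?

-1448

add column epochs_minus_params_m = runs['epochs'] - runs['params_m']:
   epochs model  params_m  epochs_minus_params_m
0      77    m0       610                   -533
1      22    m3       500                   -478
2      45    m2       223                   -178
3      52    m2       202                   -150
4      57    m0       355                   -298
5      52    m4       376                   -324
6      23    m2       303                   -280
7      10    m3       716                   -706
8      72    m5       540                   -468
9      23    m2        73                    -50
drop duplicate model (keep=first):
   epochs model  params_m  epochs_minus_params_m
0      77    m0       610                   -533
1      22    m3       500                   -478
2      45    m2       223                   -178
5      52    m4       376                   -324
8      72    m5       540                   -468
take 4 rows with smallest epochs:
   epochs model  params_m  epochs_minus_params_m
1      22    m3       500                   -478
2      45    m2       223                   -178
5      52    m4       376                   -324
8      72    m5       540                   -468
Reading off the sum of column 'epochs_minus_params_m', we get -1448.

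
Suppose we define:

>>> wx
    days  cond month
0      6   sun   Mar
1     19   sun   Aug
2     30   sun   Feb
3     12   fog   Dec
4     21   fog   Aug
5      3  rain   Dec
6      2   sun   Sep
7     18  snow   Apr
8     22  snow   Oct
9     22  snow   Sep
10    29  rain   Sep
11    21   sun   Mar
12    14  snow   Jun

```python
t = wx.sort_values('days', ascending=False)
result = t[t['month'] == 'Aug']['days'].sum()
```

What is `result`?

40

sort by days descending:
    days  cond month
2     30   sun   Feb
10    29  rain   Sep
8     22  snow   Oct
9     22  snow   Sep
4     21   fog   Aug
11    21   sun   Mar
1     19   sun   Aug
7     18  snow   Apr
12    14  snow   Jun
3     12   fog   Dec
0      6   sun   Mar
5      3  rain   Dec
6      2   sun   Sep
filter rows where month == 'Aug':
   days cond month
4    21  fog   Aug
1    19  sun   Aug
The sum of column 'days' is 40.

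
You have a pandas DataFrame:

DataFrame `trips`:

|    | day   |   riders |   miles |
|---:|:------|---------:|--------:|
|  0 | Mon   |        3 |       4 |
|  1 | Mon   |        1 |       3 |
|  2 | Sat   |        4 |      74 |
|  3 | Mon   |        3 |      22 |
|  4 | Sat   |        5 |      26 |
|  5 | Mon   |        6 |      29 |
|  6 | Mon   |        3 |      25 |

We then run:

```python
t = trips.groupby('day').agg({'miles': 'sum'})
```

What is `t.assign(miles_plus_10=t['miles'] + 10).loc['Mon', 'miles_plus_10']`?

93

group by day, sum of miles:
     miles
day       
Mon     83
Sat    100
add column miles_plus_10 = t['miles'] + 10:
     miles  miles_plus_10
day                      
Mon     83             93
Sat    100            110
The value at row 'Mon', column 'miles_plus_10' is 93.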